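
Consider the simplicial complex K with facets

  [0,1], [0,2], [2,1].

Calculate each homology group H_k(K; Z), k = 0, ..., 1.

Fix the vertex order 0 < 1 < 2 and write every simplex with vertices in increasing order. Then dim K = 1 and the simplices of K are:

  0-simplices (3): [0], [1], [2]
  1-simplices (3): [0,1], [0,2], [1,2]

Hence C_0 ≅ Z^3, C_1 ≅ Z^3.

Boundary ∂_1: C_1 → C_0 is given by ∂[p,q] = [q] − [p]. For instance
  ∂[0,2] = [2] − [0].
The 3×3 boundary matrix has rank 2 and Smith normal form diag(1,1).

From H_k ≅ ker(∂_k) / im(∂_{k+1}) we obtain:

  H_0: rank C_0 − rank ∂_1 = 3 − 2 = 1, and the invariant factors of ∂_1 are all 1, so H_0 ≅ Z.
  H_1: rank ker ∂_1 − rank ∂_2 = (3 − 2) − 0 = 1, and there is no ∂_2, so H_1 ≅ Z.

(K is a triangulation of the circle S^1.)

H_0 ≅ Z,  H_1 ≅ Z.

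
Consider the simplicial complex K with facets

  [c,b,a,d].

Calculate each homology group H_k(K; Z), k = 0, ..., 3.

H_0 ≅ Z,  H_1 = 0,  H_2 = 0,  H_3 = 0.

K has 4 vertices, 6 edges, 4 triangles, 1 3-simplex.
rank ∂_0 = 0, rank ∂_1 = 3 ⇒ b_0 = 4 − 0 − 3 = 1; all invariant factors of ∂_1 are 1 so no torsion. So H_0 ≅ Z.
rank ∂_1 = 3, rank ∂_2 = 3 ⇒ b_1 = 6 − 3 − 3 = 0; all invariant factors of ∂_2 are 1 so no torsion. So H_1 ≅ 0.
rank ∂_2 = 3, rank ∂_3 = 1 ⇒ b_2 = 4 − 3 − 1 = 0; all invariant factors of ∂_3 are 1 so no torsion. So H_2 ≅ 0.
rank ∂_3 = 1, rank ∂_4 = 0 ⇒ b_3 = 1 − 1 − 0 = 0. So H_3 ≅ 0.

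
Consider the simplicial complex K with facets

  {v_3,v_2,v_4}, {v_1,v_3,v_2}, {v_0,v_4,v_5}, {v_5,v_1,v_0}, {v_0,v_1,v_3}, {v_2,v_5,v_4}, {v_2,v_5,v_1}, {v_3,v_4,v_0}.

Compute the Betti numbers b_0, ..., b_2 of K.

b_0 = 1, b_1 = 0, b_2 = 1.

K has 6 vertices, 12 edges, 8 triangles.
rank ∂_0 = 0, rank ∂_1 = 5 ⇒ b_0 = 6 − 0 − 5 = 1; all invariant factors of ∂_1 are 1 so no torsion. So H_0 = Z.
rank ∂_1 = 5, rank ∂_2 = 7 ⇒ b_1 = 12 − 5 − 7 = 0; all invariant factors of ∂_2 are 1 so no torsion. So H_1 = 0.
rank ∂_2 = 7, rank ∂_3 = 0 ⇒ b_2 = 8 − 7 − 0 = 1. So H_2 = Z.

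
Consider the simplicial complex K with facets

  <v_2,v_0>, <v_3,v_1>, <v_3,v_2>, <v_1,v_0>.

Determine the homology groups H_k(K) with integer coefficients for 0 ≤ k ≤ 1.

H_0 = Z,  H_1 = Z.

Order the vertices as v_0 < v_1 < v_2 < v_3. Listing each simplex with vertices in this order, K has dimension 1 with simplices:

  0-simplices (4): [v_0], [v_1], [v_2], [v_3]
  1-simplices (4): [v_0,v_1], [v_0,v_2], [v_1,v_3], [v_2,v_3]

so the chain groups are C_0 ≅ Z^4, C_1 ≅ Z^4.

∂_1: C_1 → C_0 is given by ∂[p,q] = [q] − [p]. For instance
  ∂[v_1,v_3] = [v_3] − [v_1].
This gives a 4×4 integer matrix of rank 3; reducing to Smith normal form yields diagonal entries (1,1,1).

Now H_k = ker ∂_k / im ∂_{k+1}, so:

  H_0: rank C_0 − rank ∂_1 = 4 − 3 = 1, and the invariant factors of ∂_1 are all 1, so H_0 = Z.
  H_1: rank ker ∂_1 − rank ∂_2 = (4 − 3) − 0 = 1, and there is no ∂_2, so H_1 = Z.

As a check, the Euler characteristic is 4 − 4 = 0, which agrees with 1 − 1 = 0.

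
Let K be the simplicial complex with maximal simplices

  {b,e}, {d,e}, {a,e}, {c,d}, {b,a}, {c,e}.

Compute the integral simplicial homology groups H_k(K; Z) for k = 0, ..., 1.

H_0 = Z,  H_1 = Z^2.

Fix the vertex order a < b < c < d < e and write every simplex with vertices in increasing order. Then dim K = 1 and the simplices of K are:

  0-simplices (5): a, b, c, d, e
  1-simplices (6): ab, ae, be, cd, ce, de

Hence C_0 ≅ Z^5, C_1 ≅ Z^6.

∂_1: C_1 → C_0 is given by ∂[p,q] = [q] − [p]. For instance
  ∂ce = e − c.
This gives a 5×6 integer matrix of rank 4; reducing to Smith normal form yields diagonal entries (1,1,1,1).

Computing H_k = (kernel of ∂_k) / (image of ∂_{k+1}):

  H_0: rank C_0 − rank ∂_1 = 5 − 4 = 1, and the invariant factors of ∂_1 are all 1, so H_0 = Z.
  H_1: rank ker ∂_1 − rank ∂_2 = (6 − 4) − 0 = 2, and there is no ∂_2, so H_1 = Z^2.

(K is a triangulation of a wedge of 2 circles.)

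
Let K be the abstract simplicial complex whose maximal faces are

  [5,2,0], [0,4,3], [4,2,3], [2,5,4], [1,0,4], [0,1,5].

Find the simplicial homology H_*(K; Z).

Fix the vertex order 0 < 1 < 2 < 3 < 4 < 5 and write every simplex with vertices in increasing order. Then dim K = 2 and the simplices of K are:

  0-simplices (6): [0], [1], [2], [3], [4], [5]
  1-simplices (12): [0,1], [0,2], [0,3], [0,4], [0,5], [1,4], [1,5], [2,3], [2,4], [2,5], [3,4], [4,5]
  2-simplices (6): [0,1,4], [0,1,5], [0,2,5], [0,3,4], [2,3,4], [2,4,5]

Hence C_0 ≅ Z^6, C_1 ≅ Z^12, C_2 ≅ Z^6.

The boundary map ∂_1: C_1 → C_0 maps an edge to its endpoints' difference, ∂[p,q] = q − p. For instance
  ∂[2,5] = [5] − [2].
The resulting 6×12 matrix has rank 5, and its Smith normal form has invariant factors (1,1,1,1,1).

Boundary ∂_2: C_2 → C_1 maps a triangle to the signed sum of its edges. For instance
  ∂[0,3,4] = [3,4] − [0,4] + [0,3],
  ∂[0,1,5] = [1,5] − [0,5] + [0,1].
As a 12×6 matrix over Z this has rank 6, with invariant factors (1,1,1,1,1,1).

Computing H_k = (kernel of ∂_k) / (image of ∂_{k+1}):

  H_0: rank C_0 − rank ∂_1 = 6 − 5 = 1, and the invariant factors of ∂_1 are all 1, so H_0 ≅ Z.
  H_1: rank ker ∂_1 − rank ∂_2 = (12 − 5) − 6 = 1, and the invariant factors of ∂_2 are all 1, so H_1 ≅ Z.
  H_2: rank ker ∂_2 − rank ∂_3 = (6 − 6) − 0 = 0, and there is no ∂_3, so H_2 ≅ 0.

As a check, the Euler characteristic is 6 − 12 + 6 = 0, which agrees with 1 − 1 + 0 = 0.

H_0 = Z,  H_1 = Z,  H_2 = 0.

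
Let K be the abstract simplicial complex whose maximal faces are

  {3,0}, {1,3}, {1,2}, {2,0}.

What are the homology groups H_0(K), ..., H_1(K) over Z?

H_0 = Z,  H_1 = Z.

Order the vertices as 0 < 1 < 2 < 3. Listing each simplex with vertices in this order, K has dimension 1 with simplices:

  0-simplices (4): [0], [1], [2], [3]
  1-simplices (4): [0,2], [0,3], [1,2], [1,3]

giving chain groups C_0 ≅ Z^4, C_1 ≅ Z^4.

The boundary map ∂_1: C_1 → C_0 is given by ∂[p,q] = [q] − [p].
The resulting 4×4 matrix has rank 3, and its Smith normal form has invariant factors (1,1,1).

Reading off H_k = ker ∂_k / im ∂_{k+1}:

  H_0: rank C_0 − rank ∂_1 = 4 − 3 = 1, and the invariant factors of ∂_1 are all 1, so H_0 = Z.
  H_1: rank ker ∂_1 − rank ∂_2 = (4 − 3) − 0 = 1, and there is no ∂_2, so H_1 = Z.

As a check, the Euler characteristic is 4 − 4 = 0, which agrees with 1 − 1 = 0.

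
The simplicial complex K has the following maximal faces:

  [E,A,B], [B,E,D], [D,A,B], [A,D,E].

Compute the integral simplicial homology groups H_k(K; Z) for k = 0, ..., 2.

H_0 ≅ Z,  H_1 = 0,  H_2 ≅ Z.

Order the vertices as A < B < D < E. Listing each simplex with vertices in this order, K has dimension 2 with simplices:

  0-simplices (4): A, B, D, E
  1-simplices (6): AB, AD, AE, BD, BE, DE
  2-simplices (4): ABD, ABE, ADE, BDE

Hence C_0 ≅ Z^4, C_1 ≅ Z^6, C_2 ≅ Z^4.

Boundary ∂_1: C_1 → C_0 sends each edge [p,q] (with p < q) to q − p.
The 4×6 boundary matrix has rank 3 and Smith normal form diag(1,1,1).

Boundary ∂_2: C_2 → C_1 acts by ∂[p,q,r] = [q,r] − [p,r] + [p,q]. For instance
  ∂ADE = DE − AE + AD,
  ∂ABD = BD − AD + AB.
The resulting 6×4 matrix has rank 3, and its Smith normal form has invariant factors (1,1,1).

Now H_k = ker ∂_k / im ∂_{k+1}, so:

  H_0: rank C_0 − rank ∂_1 = 4 − 3 = 1, and the invariant factors of ∂_1 are all 1, so H_0 = Z.
  H_1: rank ker ∂_1 − rank ∂_2 = (6 − 3) − 3 = 0, and the invariant factors of ∂_2 are all 1, so H_1 = 0.
  H_2: rank ker ∂_2 − rank ∂_3 = (4 − 3) − 0 = 1, and there is no ∂_3, so H_2 = Z.

As a check, the Euler characteristic is 4 − 6 + 4 = 2, which agrees with 1 − 0 + 1 = 2.
(K is a triangulation of the 2-sphere S^2.)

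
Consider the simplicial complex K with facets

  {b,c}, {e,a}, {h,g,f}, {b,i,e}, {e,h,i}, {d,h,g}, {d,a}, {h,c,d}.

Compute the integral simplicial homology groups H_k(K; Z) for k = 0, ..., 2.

H_0 = Z,  H_1 = Z^2,  H_2 = 0.

Order the vertices as a < b < c < d < e < f < g < h < i. Listing each simplex with vertices in this order, K has dimension 2 with simplices:

  0-simplices (9): a, b, c, d, e, f, g, h, i
  1-simplices (15): ad, ae, bc, be, bi, cd, ch, dg, dh, eh, ei, fg, fh, gh, hi
  2-simplices (5): bei, cdh, dgh, ehi, fgh

giving chain groups C_0 ≅ Z^9, C_1 ≅ Z^15, C_2 ≅ Z^5.

The boundary map ∂_1: C_1 → C_0 maps an edge to its endpoints' difference, ∂[p,q] = q − p. For instance
  ∂bi = i − b.
This gives a 9×15 integer matrix of rank 8; reducing to Smith normal form yields diagonal entries (1,1,1,1,1,1,1,1).

Boundary ∂_2: C_2 → C_1 sends each 2-simplex [p,q,r] to [q,r] − [p,r] + [p,q]. For instance
  ∂bei = ei − bi + be,
  ∂dgh = gh − dh + dg.
The 15×5 boundary matrix has rank 5 and Smith normal form diag(1,1,1,1,1).

Now H_k = ker ∂_k / im ∂_{k+1}, so:

  H_0: rank C_0 − rank ∂_1 = 9 − 8 = 1, and the invariant factors of ∂_1 are all 1, so H_0 = Z.
  H_1: rank ker ∂_1 − rank ∂_2 = (15 − 8) − 5 = 2, and the invariant factors of ∂_2 are all 1, so H_1 = Z^2.
  H_2: rank ker ∂_2 − rank ∂_3 = (5 − 5) − 0 = 0, and there is no ∂_3, so H_2 = 0.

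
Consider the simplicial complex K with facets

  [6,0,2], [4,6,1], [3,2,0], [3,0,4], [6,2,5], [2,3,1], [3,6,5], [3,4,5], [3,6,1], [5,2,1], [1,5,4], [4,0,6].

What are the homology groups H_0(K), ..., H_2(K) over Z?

We work with the vertex ordering 0 < 1 < 2 < 3 < 4 < 5 < 6. The simplices of K, each written with vertices in increasing order, are:

  0-simplices (7): [0], [1], [2], [3], [4], [5], [6]
  1-simplices (18): [0,2], [0,3], [0,4], [0,6], [1,2], [1,3], [1,4], [1,5], [1,6], [2,3], [2,5], [2,6], [3,4], [3,5], [3,6], [4,5], [4,6], [5,6]
  2-simplices (12): [0,2,3], [0,2,6], [0,3,4], [0,4,6], [1,2,3], [1,2,5], [1,3,6], [1,4,5], [1,4,6], [2,5,6], [3,4,5], [3,5,6]

Hence C_0 ≅ Z^7, C_1 ≅ Z^18, C_2 ≅ Z^12.

Boundary ∂_1: C_1 → C_0 is given by ∂[p,q] = [q] − [p].
This gives a 7×18 integer matrix of rank 6; reducing to Smith normal form yields diagonal entries (1,1,1,1,1,1).

∂_2: C_2 → C_1 maps a triangle to the signed sum of its edges. For instance
  ∂[3,5,6] = [5,6] − [3,6] + [3,5],
  ∂[1,3,6] = [3,6] − [1,6] + [1,3].
As a 18×12 matrix over Z this has rank 12, with invariant factors (1,1,1,1,1,1,1,1,1,1,1,2).

Computing H_k = (kernel of ∂_k) / (image of ∂_{k+1}):

  H_0: rank C_0 − rank ∂_1 = 7 − 6 = 1, and the invariant factors of ∂_1 are all 1, so H_0 = Z.
  H_1: rank ker ∂_1 − rank ∂_2 = (18 − 6) − 12 = 0, and ∂_2 has invariant factor 2 > 1, so H_1 = Z_2.
  H_2: rank ker ∂_2 − rank ∂_3 = (12 − 12) − 0 = 0, and there is no ∂_3, so H_2 = 0.

As a check, the Euler characteristic is 7 − 18 + 12 = 1, which agrees with 1 − 0 + 0 = 1.

H_0 = Z,  H_1 = Z_2,  H_2 = 0.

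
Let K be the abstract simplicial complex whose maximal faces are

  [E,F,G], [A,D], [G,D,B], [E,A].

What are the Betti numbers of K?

K has 6 vertices, 8 edges, 2 triangles.
rank ∂_0 = 0, rank ∂_1 = 5 ⇒ b_0 = 6 − 0 − 5 = 1; all invariant factors of ∂_1 are 1 so no torsion. So H_0 ≅ Z.
rank ∂_1 = 5, rank ∂_2 = 2 ⇒ b_1 = 8 − 5 − 2 = 1; all invariant factors of ∂_2 are 1 so no torsion. So H_1 ≅ Z.
rank ∂_2 = 2, rank ∂_3 = 0 ⇒ b_2 = 2 − 2 − 0 = 0. So H_2 ≅ 0.

b_0 = 1, b_1 = 1, b_2 = 0.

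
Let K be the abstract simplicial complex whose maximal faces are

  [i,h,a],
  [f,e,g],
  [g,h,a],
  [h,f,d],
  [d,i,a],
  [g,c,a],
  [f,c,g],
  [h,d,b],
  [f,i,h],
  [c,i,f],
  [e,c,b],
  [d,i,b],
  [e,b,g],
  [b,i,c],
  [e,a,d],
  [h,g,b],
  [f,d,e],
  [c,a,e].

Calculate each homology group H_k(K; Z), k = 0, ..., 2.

Fix the vertex order a < b < c < d < e < f < g < h < i and write every simplex with vertices in increasing order. Then dim K = 2 and the simplices of K are:

  0-simplices (9): a, b, c, d, e, f, g, h, i
  1-simplices (27): ac, ad, ae, ag, ah, ai, bc, bd, be, bg, bh, bi, ce, cf, cg, ci, de, df, dh, di, ef, eg, fg, fh, fi, gh, hi
  2-simplices (18): ace, acg, ade, adi, agh, ahi, bce, bci, bdh, bdi, beg, bgh, cfg, cfi, def, dfh, efg, fhi

so the chain groups are C_0 ≅ Z^9, C_1 ≅ Z^27, C_2 ≅ Z^18.

∂_1: C_1 → C_0 maps an edge to its endpoints' difference, ∂[p,q] = q − p. For instance
  ∂dh = h − d.
The resulting 9×27 matrix has rank 8, and its Smith normal form has invariant factors (1,1,1,1,1,1,1,1).

The boundary map ∂_2: C_2 → C_1 sends each 2-simplex [p,q,r] to [q,r] − [p,r] + [p,q]. For instance
  ∂cfi = fi − ci + cf,
  ∂agh = gh − ah + ag.
The 27×18 boundary matrix has rank 18 and Smith normal form diag(1,1,1,1,1,1,1,1,1,1,1,1,1,1,1,1,1,2).

Reading off H_k = ker ∂_k / im ∂_{k+1}:

  H_0: rank C_0 − rank ∂_1 = 9 − 8 = 1, and the invariant factors of ∂_1 are all 1, so H_0 ≅ Z.
  H_1: rank ker ∂_1 − rank ∂_2 = (27 − 8) − 18 = 1, and ∂_2 has invariant factor 2 > 1, so H_1 ≅ Z ⊕ Z_2.
  H_2: rank ker ∂_2 − rank ∂_3 = (18 − 18) − 0 = 0, and there is no ∂_3, so H_2 ≅ 0.

(K is a triangulation of the Klein bottle.)

H_0 = Z,  H_1 = Z ⊕ Z_2,  H_2 = 0.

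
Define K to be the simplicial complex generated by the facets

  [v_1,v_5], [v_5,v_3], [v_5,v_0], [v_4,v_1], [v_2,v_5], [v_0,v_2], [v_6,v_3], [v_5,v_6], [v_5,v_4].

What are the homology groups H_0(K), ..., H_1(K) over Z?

H_0 = Z,  H_1 = Z^3.

We work with the vertex ordering v_0 < v_1 < v_2 < v_3 < v_4 < v_5 < v_6. The simplices of K, each written with vertices in increasing order, are:

  0-simplices (7): [v_0], [v_1], [v_2], [v_3], [v_4], [v_5], [v_6]
  1-simplices (9): [v_0,v_2], [v_0,v_5], [v_1,v_4], [v_1,v_5], [v_2,v_5], [v_3,v_5], [v_3,v_6], [v_4,v_5], [v_5,v_6]

giving chain groups C_0 ≅ Z^7, C_1 ≅ Z^9.

The boundary map ∂_1: C_1 → C_0 sends each edge [p,q] (with p < q) to q − p. For instance
  ∂[v_4,v_5] = [v_5] − [v_4].
As a 7×9 matrix over Z this has rank 6, with invariant factors (1,1,1,1,1,1).

From H_k ≅ ker(∂_k) / im(∂_{k+1}) we obtain:

  H_0: rank C_0 − rank ∂_1 = 7 − 6 = 1, and the invariant factors of ∂_1 are all 1, so H_0 = Z.
  H_1: rank ker ∂_1 − rank ∂_2 = (9 − 6) − 0 = 3, and there is no ∂_2, so H_1 = Z^3.

(K is a triangulation of a wedge of 3 circles.)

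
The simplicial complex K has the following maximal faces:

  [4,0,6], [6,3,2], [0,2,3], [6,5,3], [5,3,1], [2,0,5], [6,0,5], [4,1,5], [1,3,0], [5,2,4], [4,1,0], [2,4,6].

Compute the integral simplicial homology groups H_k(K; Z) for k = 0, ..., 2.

We work with the vertex ordering 0 < 1 < 2 < 3 < 4 < 5 < 6. The simplices of K, each written with vertices in increasing order, are:

  0-simplices (7): [0], [1], [2], [3], [4], [5], [6]
  1-simplices (18): [0,1], [0,2], [0,3], [0,4], [0,5], [0,6], [1,3], [1,4], [1,5], [2,3], [2,4], [2,5], [2,6], [3,5], [3,6], [4,5], [4,6], [5,6]
  2-simplices (12): [0,1,3], [0,1,4], [0,2,3], [0,2,5], [0,4,6], [0,5,6], [1,3,5], [1,4,5], [2,3,6], [2,4,5], [2,4,6], [3,5,6]

giving chain groups C_0 ≅ Z^7, C_1 ≅ Z^18, C_2 ≅ Z^12.

Boundary ∂_1: C_1 → C_0 sends each edge [p,q] (with p < q) to q − p. For instance
  ∂[2,5] = [5] − [2].
The resulting 7×18 matrix has rank 6, and its Smith normal form has invariant factors (1,1,1,1,1,1).

Boundary ∂_2: C_2 → C_1 sends each 2-simplex [p,q,r] to [q,r] − [p,r] + [p,q]. For instance
  ∂[1,3,5] = [3,5] − [1,5] + [1,3],
  ∂[3,5,6] = [5,6] − [3,6] + [3,5].
This gives a 18×12 integer matrix of rank 12; reducing to Smith normal form yields diagonal entries (1,1,1,1,1,1,1,1,1,1,1,2).

From H_k ≅ ker(∂_k) / im(∂_{k+1}) we obtain:

  H_0: rank C_0 − rank ∂_1 = 7 − 6 = 1, and the invariant factors of ∂_1 are all 1, so H_0 ≅ Z.
  H_1: rank ker ∂_1 − rank ∂_2 = (18 − 6) − 12 = 0, and ∂_2 has invariant factor 2 > 1, so H_1 ≅ Z_2.
  H_2: rank ker ∂_2 − rank ∂_3 = (12 − 12) − 0 = 0, and there is no ∂_3, so H_2 ≅ 0.

As a check, the Euler characteristic is 7 − 18 + 12 = 1, which agrees with 1 − 0 + 0 = 1.

H_0 = Z,  H_1 = Z_2,  H_2 = 0.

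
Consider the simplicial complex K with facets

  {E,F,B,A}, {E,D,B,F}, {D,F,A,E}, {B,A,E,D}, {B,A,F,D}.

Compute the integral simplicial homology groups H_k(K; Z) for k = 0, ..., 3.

H_0 = Z,  H_1 = 0,  H_2 = 0,  H_3 = Z.

Fix the vertex order A < B < D < E < F and write every simplex with vertices in increasing order. Then dim K = 3 and the simplices of K are:

  0-simplices (5): A, B, D, E, F
  1-simplices (10): AB, AD, AE, AF, BD, BE, BF, DE, DF, EF
  2-simplices (10): ABD, ABE, ABF, ADE, ADF, AEF, BDE, BDF, BEF, DEF
  3-simplices (5): ABDE, ABDF, ABEF, ADEF, BDEF

so the chain groups are C_0 ≅ Z^5, C_1 ≅ Z^10, C_2 ≅ Z^10, C_3 ≅ Z^5.

∂_1: C_1 → C_0 maps an edge to its endpoints' difference, ∂[p,q] = q − p.
As a 5×10 matrix over Z this has rank 4, with invariant factors (1,1,1,1).

Boundary ∂_2: C_2 → C_1 sends each 2-simplex [p,q,r] to [q,r] − [p,r] + [p,q]. For instance
  ∂ABE = BE − AE + AB,
  ∂ADE = DE − AE + AD.
The 10×10 boundary matrix has rank 6 and Smith normal form diag(1,1,1,1,1,1).

∂_3: C_3 → C_2 sends each 3-simplex σ to the alternating sum Σ_i (−1)^i (σ with its i-th vertex removed). For instance
  ∂ABDF = BDF − ADF + ABF − ABD,
  ∂BDEF = DEF − BEF + BDF − BDE.
As a 10×5 matrix over Z this has rank 4, with invariant factors (1,1,1,1).

From H_k ≅ ker(∂_k) / im(∂_{k+1}) we obtain:

  H_0: rank C_0 − rank ∂_1 = 5 − 4 = 1, and the invariant factors of ∂_1 are all 1, so H_0 = Z.
  H_1: rank ker ∂_1 − rank ∂_2 = (10 − 4) − 6 = 0, and the invariant factors of ∂_2 are all 1, so H_1 = 0.
  H_2: rank ker ∂_2 − rank ∂_3 = (10 − 6) − 4 = 0, and the invariant factors of ∂_3 are all 1, so H_2 = 0.
  H_3: rank ker ∂_3 − rank ∂_4 = (5 − 4) − 0 = 1, and there is no ∂_4, so H_3 = Z.

(K is a triangulation of the 3-sphere S^3.)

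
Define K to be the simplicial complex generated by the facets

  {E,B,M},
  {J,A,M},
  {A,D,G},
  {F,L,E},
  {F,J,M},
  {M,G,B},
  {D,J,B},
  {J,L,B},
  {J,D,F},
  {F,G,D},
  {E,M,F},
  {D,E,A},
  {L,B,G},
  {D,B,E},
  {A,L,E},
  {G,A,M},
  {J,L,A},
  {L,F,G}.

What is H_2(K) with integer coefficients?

Fix the vertex order A < B < D < E < F < G < J < L < M and write every simplex with vertices in increasing order. Then dim K = 2 and the simplices of K are:

  0-simplices (9): A, B, D, E, F, G, J, L, M
  1-simplices (27): AD, AE, AG, AJ, AL, AM, BD, BE, BG, BJ, BL, BM, DE, DF, DG, DJ, EF, EL, EM, FG, FJ, FL, FM, GL, GM, JL, JM
  2-simplices (18): ADE, ADG, AEL, AGM, AJL, AJM, BDE, BDJ, BEM, BGL, BGM, BJL, DFG, DFJ, EFL, EFM, FGL, FJM

so the chain groups are C_0 ≅ Z^9, C_1 ≅ Z^27, C_2 ≅ Z^18.

Boundary ∂_1: C_1 → C_0 maps an edge to its endpoints' difference, ∂[p,q] = q − p.
This gives a 9×27 integer matrix of rank 8; reducing to Smith normal form yields diagonal entries (1,1,1,1,1,1,1,1).

The boundary map ∂_2: C_2 → C_1 acts by ∂[p,q,r] = [q,r] − [p,r] + [p,q]. For instance
  ∂DFG = FG − DG + DF,
  ∂BGL = GL − BL + BG.
This gives a 27×18 integer matrix of rank 17; reducing to Smith normal form yields diagonal entries (1,1,1,1,1,1,1,1,1,1,1,1,1,1,1,1,1).

Reading off H_k = ker ∂_k / im ∂_{k+1}:

  H_2: rank ker ∂_2 − rank ∂_3 = (18 − 17) − 0 = 1, and there is no ∂_3, so H_2 = Z.

H_2 ≅ Z.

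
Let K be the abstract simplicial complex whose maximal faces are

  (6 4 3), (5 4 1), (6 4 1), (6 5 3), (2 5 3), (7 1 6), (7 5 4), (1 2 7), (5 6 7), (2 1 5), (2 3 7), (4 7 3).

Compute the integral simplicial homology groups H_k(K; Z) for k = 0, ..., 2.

H_0 = Z,  H_1 = Z_2,  H_2 = 0.

K has 7 vertices, 18 edges, 12 triangles.
rank ∂_0 = 0, rank ∂_1 = 6 ⇒ b_0 = 7 − 0 − 6 = 1; all invariant factors of ∂_1 are 1 so no torsion. So H_0 ≅ Z.
rank ∂_1 = 6, rank ∂_2 = 12 ⇒ b_1 = 18 − 6 − 12 = 0; ∂_2 has invariant factor(s) [2] giving torsion. So H_1 ≅ Z_2.
rank ∂_2 = 12, rank ∂_3 = 0 ⇒ b_2 = 12 − 12 − 0 = 0. So H_2 ≅ 0.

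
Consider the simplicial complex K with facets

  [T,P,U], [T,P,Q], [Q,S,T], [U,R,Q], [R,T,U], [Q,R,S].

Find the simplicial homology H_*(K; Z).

H_0 ≅ Z,  H_1 ≅ Z,  H_2 = 0.

Take the total order P < Q < R < S < T < U on the vertex set. Then K (dimension 2) consists of the simplices:

  0-simplices (6): P, Q, R, S, T, U
  1-simplices (12): PQ, PT, PU, QR, QS, QT, QU, RS, RT, RU, ST, TU
  2-simplices (6): PQT, PTU, QRS, QRU, QST, RTU

giving chain groups C_0 ≅ Z^6, C_1 ≅ Z^12, C_2 ≅ Z^6.

∂_1: C_1 → C_0 sends each edge [p,q] (with p < q) to q − p. For instance
  ∂PU = U − P.
The resulting 6×12 matrix has rank 5, and its Smith normal form has invariant factors (1,1,1,1,1).

Boundary ∂_2: C_2 → C_1 acts by ∂[p,q,r] = [q,r] − [p,r] + [p,q]. For instance
  ∂QRU = RU − QU + QR,
  ∂RTU = TU − RU + RT.
As a 12×6 matrix over Z this has rank 6, with invariant factors (1,1,1,1,1,1).

Reading off H_k = ker ∂_k / im ∂_{k+1}:

  H_0: rank C_0 − rank ∂_1 = 6 − 5 = 1, and the invariant factors of ∂_1 are all 1, so H_0 = Z.
  H_1: rank ker ∂_1 − rank ∂_2 = (12 − 5) − 6 = 1, and the invariant factors of ∂_2 are all 1, so H_1 = Z.
  H_2: rank ker ∂_2 − rank ∂_3 = (6 − 6) − 0 = 0, and there is no ∂_3, so H_2 = 0.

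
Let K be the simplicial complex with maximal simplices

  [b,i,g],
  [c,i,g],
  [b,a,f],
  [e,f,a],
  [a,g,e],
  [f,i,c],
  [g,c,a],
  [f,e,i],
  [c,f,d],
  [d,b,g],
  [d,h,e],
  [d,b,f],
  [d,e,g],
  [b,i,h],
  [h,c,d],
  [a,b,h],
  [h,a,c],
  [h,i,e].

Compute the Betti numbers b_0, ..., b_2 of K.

Fix the vertex order a < b < c < d < e < f < g < h < i and write every simplex with vertices in increasing order. Then dim K = 2 and the simplices of K are:

  0-simplices (9): a, b, c, d, e, f, g, h, i
  1-simplices (27): ab, ac, ae, af, ag, ah, bd, bf, bg, bh, bi, cd, cf, cg, ch, ci, de, df, dg, dh, ef, eg, eh, ei, fi, gi, hi
  2-simplices (18): abf, abh, acg, ach, aef, aeg, bdf, bdg, bgi, bhi, cdf, cdh, cfi, cgi, deg, deh, efi, ehi

Hence C_0 ≅ Z^9, C_1 ≅ Z^27, C_2 ≅ Z^18.

The boundary map ∂_1: C_1 → C_0 is given by ∂[p,q] = [q] − [p]. For instance
  ∂fi = i − f.
As a 9×27 matrix over Z this has rank 8, with invariant factors (1,1,1,1,1,1,1,1).

Boundary ∂_2: C_2 → C_1 maps a triangle to the signed sum of its edges. For instance
  ∂cdf = df − cf + cd,
  ∂deg = eg − dg + de.
This gives a 27×18 integer matrix of rank 17; reducing to Smith normal form yields diagonal entries (1,1,1,1,1,1,1,1,1,1,1,1,1,1,1,1,1).

Now H_k = ker ∂_k / im ∂_{k+1}, so:

  H_0: rank C_0 − rank ∂_1 = 9 − 8 = 1, and the invariant factors of ∂_1 are all 1, so H_0 ≅ Z.
  H_1: rank ker ∂_1 − rank ∂_2 = (27 − 8) − 17 = 2, and the invariant factors of ∂_2 are all 1, so H_1 ≅ Z^2.
  H_2: rank ker ∂_2 − rank ∂_3 = (18 − 17) − 0 = 1, and there is no ∂_3, so H_2 ≅ Z.

Hence the Betti numbers are b_0 = 1, b_1 = 2, b_2 = 1.

b_0 = 1, b_1 = 2, b_2 = 1.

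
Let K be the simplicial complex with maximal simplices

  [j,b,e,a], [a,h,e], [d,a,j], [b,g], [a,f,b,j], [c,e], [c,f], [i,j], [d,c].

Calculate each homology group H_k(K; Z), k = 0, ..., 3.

Fix the vertex order a < b < c < d < e < f < g < h < i < j and write every simplex with vertices in increasing order. Then dim K = 3 and the simplices of K are:

  0-simplices (10): a, b, c, d, e, f, g, h, i, j
  1-simplices (18): ab, ad, ae, af, ah, aj, be, bf, bg, bj, cd, ce, cf, dj, eh, ej, fj, ij
  2-simplices (9): abe, abf, abj, adj, aeh, aej, afj, bej, bfj
  3-simplices (2): abej, abfj

so the chain groups are C_0 ≅ Z^10, C_1 ≅ Z^18, C_2 ≅ Z^9, C_3 ≅ Z^2.

The boundary map ∂_1: C_1 → C_0 maps an edge to its endpoints' difference, ∂[p,q] = q − p.
As a 10×18 matrix over Z this has rank 9, with invariant factors (1,1,1,1,1,1,1,1,1).

Boundary ∂_2: C_2 → C_1 acts by ∂[p,q,r] = [q,r] − [p,r] + [p,q]. For instance
  ∂aeh = eh − ah + ae,
  ∂bfj = fj − bj + bf.
As a 18×9 matrix over Z this has rank 7, with invariant factors (1,1,1,1,1,1,1).

∂_3: C_3 → C_2 sends each 3-simplex σ to the alternating sum Σ_i (−1)^i (σ with its i-th vertex removed). For instance
  ∂abfj = bfj − afj + abj − abf,
  ∂abej = bej − aej + abj − abe.
The 9×2 boundary matrix has rank 2 and Smith normal form diag(1,1).

Computing H_k = (kernel of ∂_k) / (image of ∂_{k+1}):

  H_0: rank C_0 − rank ∂_1 = 10 − 9 = 1, and the invariant factors of ∂_1 are all 1, so H_0 = Z.
  H_1: rank ker ∂_1 − rank ∂_2 = (18 − 9) − 7 = 2, and the invariant factors of ∂_2 are all 1, so H_1 = Z^2.
  H_2: rank ker ∂_2 − rank ∂_3 = (9 − 7) − 2 = 0, and the invariant factors of ∂_3 are all 1, so H_2 = 0.
  H_3: rank ker ∂_3 − rank ∂_4 = (2 − 2) − 0 = 0, and there is no ∂_4, so H_3 = 0.

As a check, the Euler characteristic is 10 − 18 + 9 − 2 = -1, which agrees with 1 − 2 + 0 − 0 = -1.

H_0 = Z,  H_1 = Z^2,  H_2 = 0,  H_3 = 0.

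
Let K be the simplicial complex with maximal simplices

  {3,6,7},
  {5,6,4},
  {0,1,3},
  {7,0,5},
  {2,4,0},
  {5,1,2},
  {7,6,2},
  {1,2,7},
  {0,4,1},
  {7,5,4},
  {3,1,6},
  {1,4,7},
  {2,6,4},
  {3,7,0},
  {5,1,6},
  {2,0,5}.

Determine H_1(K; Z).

Take the total order 0 < 1 < 2 < 3 < 4 < 5 < 6 < 7 on the vertex set. Then K (dimension 2) consists of the simplices:

  0-simplices (8): [0], [1], [2], [3], [4], [5], [6], [7]
  1-simplices (24): (24 of them)
  2-simplices (16): [0,1,3], [0,1,4], [0,2,4], [0,2,5], [0,3,7], [0,5,7], [1,2,5], [1,2,7], [1,3,6], [1,4,7], [1,5,6], [2,4,6], [2,6,7], [3,6,7], [4,5,6], [4,5,7]

so the chain groups are C_0 ≅ Z^8, C_1 ≅ Z^24, C_2 ≅ Z^16.

Boundary ∂_1: C_1 → C_0 maps an edge to its endpoints' difference, ∂[p,q] = q − p. For instance
  ∂[1,2] = [2] − [1].
The resulting 8×24 matrix has rank 7, and its Smith normal form has invariant factors (1,1,1,1,1,1,1).

The boundary map ∂_2: C_2 → C_1 sends each 2-simplex [p,q,r] to [q,r] − [p,r] + [p,q]. For instance
  ∂[4,5,7] = [5,7] − [4,7] + [4,5],
  ∂[4,5,6] = [5,6] − [4,6] + [4,5].
This gives a 24×16 integer matrix of rank 15; reducing to Smith normal form yields diagonal entries (1,1,1,1,1,1,1,1,1,1,1,1,1,1,1).

Reading off H_k = ker ∂_k / im ∂_{k+1}:

  H_1: rank ker ∂_1 − rank ∂_2 = (24 − 7) − 15 = 2, and the invariant factors of ∂_2 are all 1, so H_1 ≅ Z^2.

(K is a triangulation of the torus T^2.)

H_1 = Z^2.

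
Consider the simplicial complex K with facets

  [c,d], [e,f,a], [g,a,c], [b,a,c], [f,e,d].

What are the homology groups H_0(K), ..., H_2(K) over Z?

H_0 = Z,  H_1 = Z,  H_2 = 0.

Take the total order a < b < c < d < e < f < g on the vertex set. Then K (dimension 2) consists of the simplices:

  0-simplices (7): a, b, c, d, e, f, g
  1-simplices (11): ab, ac, ae, af, ag, bc, cd, cg, de, df, ef
  2-simplices (4): abc, acg, aef, def

Hence C_0 ≅ Z^7, C_1 ≅ Z^11, C_2 ≅ Z^4.

The boundary map ∂_1: C_1 → C_0 is given by ∂[p,q] = [q] − [p].
This gives a 7×11 integer matrix of rank 6; reducing to Smith normal form yields diagonal entries (1,1,1,1,1,1).

Boundary ∂_2: C_2 → C_1 acts by ∂[p,q,r] = [q,r] − [p,r] + [p,q]. For instance
  ∂acg = cg − ag + ac,
  ∂aef = ef − af + ae.
As a 11×4 matrix over Z this has rank 4, with invariant factors (1,1,1,1).

Computing H_k = (kernel of ∂_k) / (image of ∂_{k+1}):

  H_0: rank C_0 − rank ∂_1 = 7 − 6 = 1, and the invariant factors of ∂_1 are all 1, so H_0 = Z.
  H_1: rank ker ∂_1 − rank ∂_2 = (11 − 6) − 4 = 1, and the invariant factors of ∂_2 are all 1, so H_1 = Z.
  H_2: rank ker ∂_2 − rank ∂_3 = (4 − 4) − 0 = 0, and there is no ∂_3, so H_2 = 0.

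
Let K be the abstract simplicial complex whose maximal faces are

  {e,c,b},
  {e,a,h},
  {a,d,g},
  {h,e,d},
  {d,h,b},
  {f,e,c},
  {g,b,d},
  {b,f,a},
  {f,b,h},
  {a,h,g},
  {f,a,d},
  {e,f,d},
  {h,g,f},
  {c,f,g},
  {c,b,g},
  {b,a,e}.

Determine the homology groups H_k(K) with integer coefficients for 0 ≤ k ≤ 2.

H_0 ≅ Z,  H_1 ≅ Z^2,  H_2 ≅ Z.

Fix the vertex order a < b < c < d < e < f < g < h and write every simplex with vertices in increasing order. Then dim K = 2 and the simplices of K are:

  0-simplices (8): a, b, c, d, e, f, g, h
  1-simplices (24): ab, ad, ae, af, ag, ah, bc, bd, be, bf, bg, bh, ce, cf, cg, de, df, dg, dh, ef, eh, fg, fh, gh
  2-simplices (16): abe, abf, adf, adg, aeh, agh, bce, bcg, bdg, bdh, bfh, cef, cfg, def, deh, fgh

giving chain groups C_0 ≅ Z^8, C_1 ≅ Z^24, C_2 ≅ Z^16.

Boundary ∂_1: C_1 → C_0 sends each edge [p,q] (with p < q) to q − p.
The 8×24 boundary matrix has rank 7 and Smith normal form diag(1,1,1,1,1,1,1).

The boundary map ∂_2: C_2 → C_1 sends each 2-simplex [p,q,r] to [q,r] − [p,r] + [p,q]. For instance
  ∂adg = dg − ag + ad,
  ∂abf = bf − af + ab.
The 24×16 boundary matrix has rank 15 and Smith normal form diag(1,1,1,1,1,1,1,1,1,1,1,1,1,1,1).

From H_k ≅ ker(∂_k) / im(∂_{k+1}) we obtain:

  H_0: rank C_0 − rank ∂_1 = 8 − 7 = 1, and the invariant factors of ∂_1 are all 1, so H_0 = Z.
  H_1: rank ker ∂_1 − rank ∂_2 = (24 − 7) − 15 = 2, and the invariant factors of ∂_2 are all 1, so H_1 = Z^2.
  H_2: rank ker ∂_2 − rank ∂_3 = (16 − 15) − 0 = 1, and there is no ∂_3, so H_2 = Z.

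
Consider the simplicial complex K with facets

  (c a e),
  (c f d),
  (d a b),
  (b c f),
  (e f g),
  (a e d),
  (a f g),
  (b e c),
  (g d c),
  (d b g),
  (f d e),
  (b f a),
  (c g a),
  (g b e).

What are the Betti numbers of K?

Take the total order a < b < c < d < e < f < g on the vertex set. Then K (dimension 2) consists of the simplices:

  0-simplices (7): a, b, c, d, e, f, g
  1-simplices (21): ab, ac, ad, ae, af, ag, bc, bd, be, bf, bg, cd, ce, cf, cg, de, df, dg, ef, eg, fg
  2-simplices (14): abd, abf, ace, acg, ade, afg, bce, bcf, bdg, beg, cdf, cdg, def, efg

Hence C_0 ≅ Z^7, C_1 ≅ Z^21, C_2 ≅ Z^14.

∂_1: C_1 → C_0 sends each edge [p,q] (with p < q) to q − p.
This gives a 7×21 integer matrix of rank 6; reducing to Smith normal form yields diagonal entries (1,1,1,1,1,1).

The boundary map ∂_2: C_2 → C_1 acts by ∂[p,q,r] = [q,r] − [p,r] + [p,q]. For instance
  ∂bce = ce − be + bc,
  ∂ade = de − ae + ad.
The 21×14 boundary matrix has rank 13 and Smith normal form diag(1,1,1,1,1,1,1,1,1,1,1,1,1).

Now H_k = ker ∂_k / im ∂_{k+1}, so:

  H_0: rank C_0 − rank ∂_1 = 7 − 6 = 1, and the invariant factors of ∂_1 are all 1, so H_0 = Z.
  H_1: rank ker ∂_1 − rank ∂_2 = (21 − 6) − 13 = 2, and the invariant factors of ∂_2 are all 1, so H_1 = Z^2.
  H_2: rank ker ∂_2 − rank ∂_3 = (14 − 13) − 0 = 1, and there is no ∂_3, so H_2 = Z.

Hence the Betti numbers are b_0 = 1, b_1 = 2, b_2 = 1.

b_0 = 1, b_1 = 2, b_2 = 1.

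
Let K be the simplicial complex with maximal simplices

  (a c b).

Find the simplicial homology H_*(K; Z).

H_0 = Z,  H_1 = 0,  H_2 = 0.

K has 3 vertices, 3 edges, 1 triangle.
rank ∂_0 = 0, rank ∂_1 = 2 ⇒ b_0 = 3 − 0 − 2 = 1; all invariant factors of ∂_1 are 1 so no torsion. So H_0 = Z.
rank ∂_1 = 2, rank ∂_2 = 1 ⇒ b_1 = 3 − 2 − 1 = 0; all invariant factors of ∂_2 are 1 so no torsion. So H_1 = 0.
rank ∂_2 = 1, rank ∂_3 = 0 ⇒ b_2 = 1 − 1 − 0 = 0. So H_2 = 0.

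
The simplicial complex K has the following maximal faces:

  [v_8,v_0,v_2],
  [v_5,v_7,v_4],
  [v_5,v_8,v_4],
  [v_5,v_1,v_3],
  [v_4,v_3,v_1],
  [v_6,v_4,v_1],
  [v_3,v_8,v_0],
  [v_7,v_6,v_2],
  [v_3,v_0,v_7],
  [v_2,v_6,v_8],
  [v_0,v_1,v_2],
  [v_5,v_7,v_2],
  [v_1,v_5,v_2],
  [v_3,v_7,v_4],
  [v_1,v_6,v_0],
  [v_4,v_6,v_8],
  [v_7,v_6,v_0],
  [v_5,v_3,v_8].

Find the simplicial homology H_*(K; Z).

H_0 ≅ Z,  H_1 ≅ Z ⊕ Z/2,  H_2 = 0.

Fix the vertex order v_0 < v_1 < v_2 < v_3 < v_4 < v_5 < v_6 < v_7 < v_8 and write every simplex with vertices in increasing order. Then dim K = 2 and the simplices of K are:

  0-simplices (9): [v_0], [v_1], [v_2], [v_3], [v_4], [v_5], [v_6], [v_7], [v_8]
  1-simplices (27): (27 of them)
  2-simplices (18): (18 of them)

Hence C_0 ≅ Z^9, C_1 ≅ Z^27, C_2 ≅ Z^18.

Boundary ∂_1: C_1 → C_0 sends each edge [p,q] (with p < q) to q − p. For instance
  ∂[v_6,v_7] = [v_7] − [v_6].
As a 9×27 matrix over Z this has rank 8, with invariant factors (1,1,1,1,1,1,1,1).

∂_2: C_2 → C_1 sends each 2-simplex [p,q,r] to [q,r] − [p,r] + [p,q]. For instance
  ∂[v_1,v_3,v_5] = [v_3,v_5] − [v_1,v_5] + [v_1,v_3],
  ∂[v_0,v_1,v_6] = [v_1,v_6] − [v_0,v_6] + [v_0,v_1].
The resulting 27×18 matrix has rank 18, and its Smith normal form has invariant factors (1,1,1,1,1,1,1,1,1,1,1,1,1,1,1,1,1,2).

Reading off H_k = ker ∂_k / im ∂_{k+1}:

  H_0: rank C_0 − rank ∂_1 = 9 − 8 = 1, and the invariant factors of ∂_1 are all 1, so H_0 ≅ Z.
  H_1: rank ker ∂_1 − rank ∂_2 = (27 − 8) − 18 = 1, and ∂_2 has invariant factor 2 > 1, so H_1 ≅ Z ⊕ Z/2.
  H_2: rank ker ∂_2 − rank ∂_3 = (18 − 18) − 0 = 0, and there is no ∂_3, so H_2 ≅ 0.

As a check, the Euler characteristic is 9 − 27 + 18 = 0, which agrees with 1 − 1 + 0 = 0.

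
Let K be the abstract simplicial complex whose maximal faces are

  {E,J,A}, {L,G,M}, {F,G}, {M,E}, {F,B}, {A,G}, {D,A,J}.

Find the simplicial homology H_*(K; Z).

H_0 ≅ Z,  H_1 ≅ Z,  H_2 = 0.

Take the total order A < B < D < E < F < G < J < L < M on the vertex set. Then K (dimension 2) consists of the simplices:

  0-simplices (9): A, B, D, E, F, G, J, L, M
  1-simplices (12): AD, AE, AG, AJ, BF, DJ, EJ, EM, FG, GL, GM, LM
  2-simplices (3): ADJ, AEJ, GLM

so the chain groups are C_0 ≅ Z^9, C_1 ≅ Z^12, C_2 ≅ Z^3.

Boundary ∂_1: C_1 → C_0 sends each edge [p,q] (with p < q) to q − p.
The resulting 9×12 matrix has rank 8, and its Smith normal form has invariant factors (1,1,1,1,1,1,1,1).

Boundary ∂_2: C_2 → C_1 maps a triangle to the signed sum of its edges. For instance
  ∂ADJ = DJ − AJ + AD,
  ∂GLM = LM − GM + GL.
This gives a 12×3 integer matrix of rank 3; reducing to Smith normal form yields diagonal entries (1,1,1).

Reading off H_k = ker ∂_k / im ∂_{k+1}:

  H_0: rank C_0 − rank ∂_1 = 9 − 8 = 1, and the invariant factors of ∂_1 are all 1, so H_0 = Z.
  H_1: rank ker ∂_1 − rank ∂_2 = (12 − 8) − 3 = 1, and the invariant factors of ∂_2 are all 1, so H_1 = Z.
  H_2: rank ker ∂_2 − rank ∂_3 = (3 − 3) − 0 = 0, and there is no ∂_3, so H_2 = 0.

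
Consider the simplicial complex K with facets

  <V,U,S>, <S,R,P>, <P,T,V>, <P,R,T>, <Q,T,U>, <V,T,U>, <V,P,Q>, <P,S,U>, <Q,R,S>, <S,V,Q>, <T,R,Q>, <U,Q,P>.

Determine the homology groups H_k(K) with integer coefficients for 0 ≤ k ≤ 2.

H_0 ≅ Z,  H_1 ≅ Z/2Z,  H_2 = 0.

We work with the vertex ordering P < Q < R < S < T < U < V. The simplices of K, each written with vertices in increasing order, are:

  0-simplices (7): P, Q, R, S, T, U, V
  1-simplices (18): PQ, PR, PS, PT, PU, PV, QR, QS, QT, QU, QV, RS, RT, SU, SV, TU, TV, UV
  2-simplices (12): PQU, PQV, PRS, PRT, PSU, PTV, QRS, QRT, QSV, QTU, SUV, TUV

so the chain groups are C_0 ≅ Z^7, C_1 ≅ Z^18, C_2 ≅ Z^12.

The boundary map ∂_1: C_1 → C_0 is given by ∂[p,q] = [q] − [p].
This gives a 7×18 integer matrix of rank 6; reducing to Smith normal form yields diagonal entries (1,1,1,1,1,1).

The boundary map ∂_2: C_2 → C_1 maps a triangle to the signed sum of its edges. For instance
  ∂PQV = QV − PV + PQ,
  ∂PRT = RT − PT + PR.
As a 18×12 matrix over Z this has rank 12, with invariant factors (1,1,1,1,1,1,1,1,1,1,1,2).

Computing H_k = (kernel of ∂_k) / (image of ∂_{k+1}):

  H_0: rank C_0 − rank ∂_1 = 7 − 6 = 1, and the invariant factors of ∂_1 are all 1, so H_0 = Z.
  H_1: rank ker ∂_1 − rank ∂_2 = (18 − 6) − 12 = 0, and ∂_2 has invariant factor 2 > 1, so H_1 = Z/2Z.
  H_2: rank ker ∂_2 − rank ∂_3 = (12 − 12) − 0 = 0, and there is no ∂_3, so H_2 = 0.

As a check, the Euler characteristic is 7 − 18 + 12 = 1, which agrees with 1 − 0 + 0 = 1.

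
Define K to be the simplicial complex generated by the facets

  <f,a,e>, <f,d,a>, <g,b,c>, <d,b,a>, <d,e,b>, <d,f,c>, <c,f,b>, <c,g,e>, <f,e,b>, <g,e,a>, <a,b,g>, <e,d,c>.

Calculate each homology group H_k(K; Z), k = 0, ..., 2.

H_0 = Z,  H_1 = Z/2,  H_2 = 0.

We work with the vertex ordering a < b < c < d < e < f < g. The simplices of K, each written with vertices in increasing order, are:

  0-simplices (7): a, b, c, d, e, f, g
  1-simplices (18): ab, ad, ae, af, ag, bc, bd, be, bf, bg, cd, ce, cf, cg, de, df, ef, eg
  2-simplices (12): abd, abg, adf, aef, aeg, bcf, bcg, bde, bef, cde, cdf, ceg

Hence C_0 ≅ Z^7, C_1 ≅ Z^18, C_2 ≅ Z^12.

The boundary map ∂_1: C_1 → C_0 is given by ∂[p,q] = [q] − [p].
The resulting 7×18 matrix has rank 6, and its Smith normal form has invariant factors (1,1,1,1,1,1).

The boundary map ∂_2: C_2 → C_1 acts by ∂[p,q,r] = [q,r] − [p,r] + [p,q]. For instance
  ∂cdf = df − cf + cd,
  ∂bcg = cg − bg + bc.
As a 18×12 matrix over Z this has rank 12, with invariant factors (1,1,1,1,1,1,1,1,1,1,1,2).

Computing H_k = (kernel of ∂_k) / (image of ∂_{k+1}):

  H_0: rank C_0 − rank ∂_1 = 7 − 6 = 1, and the invariant factors of ∂_1 are all 1, so H_0 = Z.
  H_1: rank ker ∂_1 − rank ∂_2 = (18 − 6) − 12 = 0, and ∂_2 has invariant factor 2 > 1, so H_1 = Z/2.
  H_2: rank ker ∂_2 − rank ∂_3 = (12 − 12) − 0 = 0, and there is no ∂_3, so H_2 = 0.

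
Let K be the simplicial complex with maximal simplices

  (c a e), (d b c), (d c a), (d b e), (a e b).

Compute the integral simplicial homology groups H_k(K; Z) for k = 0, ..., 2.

H_0 = Z,  H_1 = Z,  H_2 = 0.

Fix the vertex order a < b < c < d < e and write every simplex with vertices in increasing order. Then dim K = 2 and the simplices of K are:

  0-simplices (5): a, b, c, d, e
  1-simplices (10): ab, ac, ad, ae, bc, bd, be, cd, ce, de
  2-simplices (5): abe, acd, ace, bcd, bde

so the chain groups are C_0 ≅ Z^5, C_1 ≅ Z^10, C_2 ≅ Z^5.

The boundary map ∂_1: C_1 → C_0 maps an edge to its endpoints' difference, ∂[p,q] = q − p. For instance
  ∂ad = d − a.
As a 5×10 matrix over Z this has rank 4, with invariant factors (1,1,1,1).

∂_2: C_2 → C_1 maps a triangle to the signed sum of its edges. For instance
  ∂ace = ce − ae + ac,
  ∂acd = cd − ad + ac.
As a 10×5 matrix over Z this has rank 5, with invariant factors (1,1,1,1,1).

From H_k ≅ ker(∂_k) / im(∂_{k+1}) we obtain:

  H_0: rank C_0 − rank ∂_1 = 5 − 4 = 1, and the invariant factors of ∂_1 are all 1, so H_0 ≅ Z.
  H_1: rank ker ∂_1 − rank ∂_2 = (10 − 4) − 5 = 1, and the invariant factors of ∂_2 are all 1, so H_1 ≅ Z.
  H_2: rank ker ∂_2 − rank ∂_3 = (5 − 5) − 0 = 0, and there is no ∂_3, so H_2 ≅ 0.

As a check, the Euler characteristic is 5 − 10 + 5 = 0, which agrees with 1 − 1 + 0 = 0.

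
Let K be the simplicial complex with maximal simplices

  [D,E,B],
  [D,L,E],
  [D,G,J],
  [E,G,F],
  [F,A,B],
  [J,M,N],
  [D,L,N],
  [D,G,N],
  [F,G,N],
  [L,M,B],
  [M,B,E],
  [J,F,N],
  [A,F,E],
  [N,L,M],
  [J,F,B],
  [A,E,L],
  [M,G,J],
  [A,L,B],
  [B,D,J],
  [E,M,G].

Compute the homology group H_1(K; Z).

We work with the vertex ordering A < B < D < E < F < G < J < L < M < N. The simplices of K, each written with vertices in increasing order, are:

  0-simplices (10): A, B, D, E, F, G, J, L, M, N
  1-simplices (30): AB, AE, AF, AL, BD, BE, BF, BJ, BL, BM, DE, DG, DJ, DL, DN, EF, EG, EL, EM, FG, FJ, FN, GJ, GM, GN, JM, JN, LM, LN, MN
  2-simplices (20): ABF, ABL, AEF, AEL, BDE, BDJ, BEM, BFJ, BLM, DEL, DGJ, DGN, DLN, EFG, EGM, FGN, FJN, GJM, JMN, LMN

so the chain groups are C_0 ≅ Z^10, C_1 ≅ Z^30, C_2 ≅ Z^20.

∂_1: C_1 → C_0 sends each edge [p,q] (with p < q) to q − p. For instance
  ∂BE = E − B.
The resulting 10×30 matrix has rank 9, and its Smith normal form has invariant factors (1,1,1,1,1,1,1,1,1).

The boundary map ∂_2: C_2 → C_1 sends each 2-simplex [p,q,r] to [q,r] − [p,r] + [p,q]. For instance
  ∂BEM = EM − BM + BE,
  ∂ABL = BL − AL + AB.
The resulting 30×20 matrix has rank 20, and its Smith normal form has invariant factors (1,1,1,1,1,1,1,1,1,1,1,1,1,1,1,1,1,1,1,2).

Computing H_k = (kernel of ∂_k) / (image of ∂_{k+1}):

  H_1: rank ker ∂_1 − rank ∂_2 = (30 − 9) − 20 = 1, and ∂_2 has invariant factor 2 > 1, so H_1 ≅ Z ⊕ Z_2.

H_1 ≅ Z ⊕ Z_2.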